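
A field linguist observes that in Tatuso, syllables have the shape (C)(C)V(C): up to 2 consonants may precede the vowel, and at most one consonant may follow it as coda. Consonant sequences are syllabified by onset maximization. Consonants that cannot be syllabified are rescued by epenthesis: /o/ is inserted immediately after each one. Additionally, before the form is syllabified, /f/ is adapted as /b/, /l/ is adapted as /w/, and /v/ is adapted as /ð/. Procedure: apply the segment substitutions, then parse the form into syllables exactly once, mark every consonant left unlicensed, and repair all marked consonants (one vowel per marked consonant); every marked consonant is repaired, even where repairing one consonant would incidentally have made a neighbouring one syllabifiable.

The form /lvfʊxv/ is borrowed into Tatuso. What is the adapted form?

Substitution: /l/ → /w/, /v/ → /ð/, /f/ → /b/, giving /wðbʊxð/.
Under (C)(C)V(C), the unsyllabifiable consonants are /w/, /ð/ (at most one coda consonant is licensed; onsets may contain at most 2 consonants).
Epenthesis after each stranded consonant: /w/ → /wo/, /ð/ → /ðo/.

woðbʊxðo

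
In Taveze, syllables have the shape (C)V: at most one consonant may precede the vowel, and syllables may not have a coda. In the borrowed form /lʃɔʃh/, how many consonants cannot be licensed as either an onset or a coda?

3

Under (C)V, the unsyllabifiable consonants are /l/, /ʃ/, /h/ (no codas are permitted; onsets are limited to one consonant).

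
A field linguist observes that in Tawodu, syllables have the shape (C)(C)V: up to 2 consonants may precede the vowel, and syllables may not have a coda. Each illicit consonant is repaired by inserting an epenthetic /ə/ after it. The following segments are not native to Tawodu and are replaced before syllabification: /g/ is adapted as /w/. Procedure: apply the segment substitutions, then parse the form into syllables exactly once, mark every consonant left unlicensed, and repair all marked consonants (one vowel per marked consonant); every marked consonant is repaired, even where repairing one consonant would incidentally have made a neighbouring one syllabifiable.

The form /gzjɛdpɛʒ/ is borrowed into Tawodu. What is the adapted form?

Substitution: /g/ → /w/, giving /wzjɛdpɛʒ/.
Under (C)(C)V, the unsyllabifiable consonants are /w/, /ʒ/ (no codas are permitted; onsets may contain at most 2 consonants).
Epenthesis after each stranded consonant: /w/ → /wə/, /ʒ/ → /ʒə/.

wəzjɛdpɛʒə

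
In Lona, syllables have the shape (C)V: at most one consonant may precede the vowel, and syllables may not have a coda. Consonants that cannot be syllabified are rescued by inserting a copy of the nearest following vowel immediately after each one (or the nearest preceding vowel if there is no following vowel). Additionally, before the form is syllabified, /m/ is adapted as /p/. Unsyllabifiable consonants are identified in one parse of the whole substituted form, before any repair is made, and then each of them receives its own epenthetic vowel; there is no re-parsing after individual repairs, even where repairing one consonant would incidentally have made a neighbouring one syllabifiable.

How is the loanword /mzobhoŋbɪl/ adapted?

pozobohoŋɪbɪlɪ

Substitution: /m/ → /p/, giving /pzobhoŋbɪl/.
Under (C)V, the unsyllabifiable consonants are /p/, /b/, /ŋ/, /l/ (no codas are permitted; onsets are limited to one consonant).
Inserting the epenthetic vowel yields /p/ → /po/, /b/ → /bo/, /ŋ/ → /ŋɪ/, /l/ → /lɪ/.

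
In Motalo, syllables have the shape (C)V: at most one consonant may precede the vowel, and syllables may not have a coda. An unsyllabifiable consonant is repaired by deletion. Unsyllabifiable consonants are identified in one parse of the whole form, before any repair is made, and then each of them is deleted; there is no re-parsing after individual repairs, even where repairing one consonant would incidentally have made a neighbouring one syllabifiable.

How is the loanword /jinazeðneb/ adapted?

Under (C)V, the unsyllabifiable consonants are /ð/, /b/ (no codas are permitted; onsets are limited to one consonant).
Deleting the stranded consonants removes /ð/, /b/.

jinazene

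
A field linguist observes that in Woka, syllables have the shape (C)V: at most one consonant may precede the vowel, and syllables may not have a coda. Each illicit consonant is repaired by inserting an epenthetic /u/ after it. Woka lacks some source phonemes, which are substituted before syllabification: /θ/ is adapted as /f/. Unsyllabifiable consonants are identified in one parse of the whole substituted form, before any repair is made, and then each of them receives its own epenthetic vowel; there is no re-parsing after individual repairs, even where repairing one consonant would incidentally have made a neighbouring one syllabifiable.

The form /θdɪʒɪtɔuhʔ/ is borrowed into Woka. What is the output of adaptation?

Substitution: /θ/ → /f/, giving /fdɪʒɪtɔuhʔ/.
Syllabifying with onset maximization leaves /f/, /h/, /ʔ/ stranded (no codas are permitted; onsets are limited to one consonant).
Inserting the epenthetic vowel yields /f/ → /fu/, /h/ → /hu/, /ʔ/ → /ʔu/.

fudɪʒɪtɔuhuʔu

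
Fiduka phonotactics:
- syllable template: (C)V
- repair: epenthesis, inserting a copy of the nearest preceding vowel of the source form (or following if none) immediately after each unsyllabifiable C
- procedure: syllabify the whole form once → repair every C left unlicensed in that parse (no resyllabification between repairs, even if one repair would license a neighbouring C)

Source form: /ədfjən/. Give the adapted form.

ədəfəjənə

The consonants /d/, /f/, /n/ cannot be parsed into a legal (C)V syllable (no codas are permitted; onsets are limited to one consonant).
Epenthesis after each stranded consonant: /d/ → /də/, /f/ → /fə/, /n/ → /nə/.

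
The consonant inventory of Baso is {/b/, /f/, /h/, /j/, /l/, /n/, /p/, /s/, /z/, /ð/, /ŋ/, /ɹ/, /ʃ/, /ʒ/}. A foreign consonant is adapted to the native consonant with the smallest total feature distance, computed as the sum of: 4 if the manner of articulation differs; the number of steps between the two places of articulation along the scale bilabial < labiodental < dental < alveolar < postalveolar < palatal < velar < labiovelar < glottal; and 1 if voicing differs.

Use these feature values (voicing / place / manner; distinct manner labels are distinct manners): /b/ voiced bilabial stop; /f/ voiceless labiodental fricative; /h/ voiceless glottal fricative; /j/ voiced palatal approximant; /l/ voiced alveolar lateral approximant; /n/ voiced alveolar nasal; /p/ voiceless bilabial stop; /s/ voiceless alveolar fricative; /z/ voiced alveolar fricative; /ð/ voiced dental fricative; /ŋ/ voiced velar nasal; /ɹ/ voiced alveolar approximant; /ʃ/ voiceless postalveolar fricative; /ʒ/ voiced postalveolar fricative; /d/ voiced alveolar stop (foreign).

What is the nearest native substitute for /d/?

/b/ is closest: same manner (stop), place distance 3 (alveolar→bilabial), same voicing; total 3. Next closest is /l/ at distance 4.

b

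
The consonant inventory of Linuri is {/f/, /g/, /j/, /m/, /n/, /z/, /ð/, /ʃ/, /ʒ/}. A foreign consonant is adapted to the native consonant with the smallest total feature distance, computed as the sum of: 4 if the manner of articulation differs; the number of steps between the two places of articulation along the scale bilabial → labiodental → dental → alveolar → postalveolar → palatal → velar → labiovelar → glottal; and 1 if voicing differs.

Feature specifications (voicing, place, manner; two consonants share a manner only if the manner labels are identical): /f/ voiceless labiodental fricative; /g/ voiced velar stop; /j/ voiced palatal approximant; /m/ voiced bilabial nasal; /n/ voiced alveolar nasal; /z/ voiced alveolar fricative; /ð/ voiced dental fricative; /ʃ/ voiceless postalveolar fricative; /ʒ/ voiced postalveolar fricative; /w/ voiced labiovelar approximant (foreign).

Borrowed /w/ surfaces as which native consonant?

/j/ is closest: same manner (approximant), place distance 2 (labiovelar→palatal), same voicing; total 2. Next closest is /g/ at distance 5.

j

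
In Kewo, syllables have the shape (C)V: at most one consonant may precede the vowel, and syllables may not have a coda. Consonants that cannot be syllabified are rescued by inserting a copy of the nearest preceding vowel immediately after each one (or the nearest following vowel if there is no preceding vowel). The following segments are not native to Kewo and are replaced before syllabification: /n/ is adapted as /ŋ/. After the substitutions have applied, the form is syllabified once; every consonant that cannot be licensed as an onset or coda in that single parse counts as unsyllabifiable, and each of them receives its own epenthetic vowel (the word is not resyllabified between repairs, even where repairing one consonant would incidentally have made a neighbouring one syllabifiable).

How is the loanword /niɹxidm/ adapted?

ŋiɹixidimi

Substitution: /n/ → /ŋ/, giving /ŋiɹxidm/.
Syllabifying with onset maximization leaves /ɹ/, /d/, /m/ stranded (no codas are permitted; onsets are limited to one consonant).
Inserting the epenthetic vowel yields /ɹ/ → /ɹi/, /d/ → /di/, /m/ → /mi/.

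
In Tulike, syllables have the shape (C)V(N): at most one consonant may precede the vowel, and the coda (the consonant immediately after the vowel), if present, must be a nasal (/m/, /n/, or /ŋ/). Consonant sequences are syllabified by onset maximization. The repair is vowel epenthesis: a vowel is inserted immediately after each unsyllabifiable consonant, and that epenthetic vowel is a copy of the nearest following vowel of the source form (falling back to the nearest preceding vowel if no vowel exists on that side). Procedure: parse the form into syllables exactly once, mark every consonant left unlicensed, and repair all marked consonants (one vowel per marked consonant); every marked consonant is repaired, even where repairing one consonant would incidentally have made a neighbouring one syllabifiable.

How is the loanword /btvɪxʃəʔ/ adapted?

bɪtɪvɪxəʃəʔə

The consonants /b/, /t/, /x/, /ʔ/ cannot be parsed into a legal (C)V(N) syllable (only a nasal (/m/, /n/, or /ŋ/) is licensed in coda position; onsets are limited to one consonant).
Inserting the epenthetic vowel yields /b/ → /bɪ/, /t/ → /tɪ/, /x/ → /xə/, /ʔ/ → /ʔə/.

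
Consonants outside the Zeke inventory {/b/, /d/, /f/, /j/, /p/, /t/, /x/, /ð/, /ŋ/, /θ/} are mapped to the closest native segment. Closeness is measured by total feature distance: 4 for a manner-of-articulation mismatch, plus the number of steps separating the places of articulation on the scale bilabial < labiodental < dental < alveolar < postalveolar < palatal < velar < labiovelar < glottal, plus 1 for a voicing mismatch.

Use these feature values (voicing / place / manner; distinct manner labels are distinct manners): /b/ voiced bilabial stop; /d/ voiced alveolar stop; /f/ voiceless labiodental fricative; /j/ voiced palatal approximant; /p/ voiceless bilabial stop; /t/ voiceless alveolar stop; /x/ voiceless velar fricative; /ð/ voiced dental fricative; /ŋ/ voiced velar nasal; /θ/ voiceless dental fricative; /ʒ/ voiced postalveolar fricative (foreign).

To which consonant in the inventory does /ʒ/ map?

/ð/ is closest: same manner (fricative), place distance 2 (postalveolar→dental), same voicing; total 2. Next closest is /x/ at distance 3.

ð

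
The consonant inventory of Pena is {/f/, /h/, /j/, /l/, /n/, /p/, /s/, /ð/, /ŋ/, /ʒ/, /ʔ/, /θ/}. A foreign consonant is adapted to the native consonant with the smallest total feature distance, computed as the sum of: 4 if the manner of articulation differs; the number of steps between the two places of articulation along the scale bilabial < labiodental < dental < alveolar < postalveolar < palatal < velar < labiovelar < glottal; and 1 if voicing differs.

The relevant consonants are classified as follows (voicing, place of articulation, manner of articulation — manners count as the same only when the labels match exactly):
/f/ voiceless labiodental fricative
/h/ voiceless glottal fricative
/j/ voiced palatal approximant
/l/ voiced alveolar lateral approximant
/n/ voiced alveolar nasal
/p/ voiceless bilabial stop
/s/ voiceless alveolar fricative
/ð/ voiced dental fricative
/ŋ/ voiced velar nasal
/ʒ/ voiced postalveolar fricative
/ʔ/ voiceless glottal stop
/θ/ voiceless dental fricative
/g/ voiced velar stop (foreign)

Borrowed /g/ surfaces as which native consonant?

ʔ

/ʔ/ is closest: same manner (stop), place distance 2 (velar→glottal), voicing differs (+1); total 3. Next closest is /ŋ/ at distance 4.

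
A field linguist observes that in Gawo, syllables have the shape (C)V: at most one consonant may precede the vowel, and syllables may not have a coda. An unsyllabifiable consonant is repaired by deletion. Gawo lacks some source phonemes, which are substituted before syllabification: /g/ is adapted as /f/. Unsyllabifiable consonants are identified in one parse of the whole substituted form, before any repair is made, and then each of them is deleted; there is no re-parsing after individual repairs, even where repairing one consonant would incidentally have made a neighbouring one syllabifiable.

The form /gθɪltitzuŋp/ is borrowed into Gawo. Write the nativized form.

Substitution: /g/ → /f/, giving /fθɪltitzuŋp/.
The consonants /f/, /l/, /t/, /ŋ/, /p/ cannot be parsed into a legal (C)V syllable (no codas are permitted; onsets are limited to one consonant).
Deletion applies to /f/, /l/, /t/, /ŋ/, /p/.

θɪtizu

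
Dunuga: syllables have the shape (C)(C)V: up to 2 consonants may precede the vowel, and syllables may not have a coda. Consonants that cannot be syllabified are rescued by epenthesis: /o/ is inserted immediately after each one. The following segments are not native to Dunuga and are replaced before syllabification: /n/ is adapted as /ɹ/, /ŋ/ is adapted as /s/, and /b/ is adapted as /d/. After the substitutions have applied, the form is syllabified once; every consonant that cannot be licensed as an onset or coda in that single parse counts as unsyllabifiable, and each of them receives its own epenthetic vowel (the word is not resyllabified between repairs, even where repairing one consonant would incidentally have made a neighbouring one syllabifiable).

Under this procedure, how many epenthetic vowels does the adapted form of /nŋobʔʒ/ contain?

3

After substitution the input is /ɹsodʔʒ/.
The unsyllabifiable consonants are /d/, /ʔ/, /ʒ/; each receives one epenthetic vowel.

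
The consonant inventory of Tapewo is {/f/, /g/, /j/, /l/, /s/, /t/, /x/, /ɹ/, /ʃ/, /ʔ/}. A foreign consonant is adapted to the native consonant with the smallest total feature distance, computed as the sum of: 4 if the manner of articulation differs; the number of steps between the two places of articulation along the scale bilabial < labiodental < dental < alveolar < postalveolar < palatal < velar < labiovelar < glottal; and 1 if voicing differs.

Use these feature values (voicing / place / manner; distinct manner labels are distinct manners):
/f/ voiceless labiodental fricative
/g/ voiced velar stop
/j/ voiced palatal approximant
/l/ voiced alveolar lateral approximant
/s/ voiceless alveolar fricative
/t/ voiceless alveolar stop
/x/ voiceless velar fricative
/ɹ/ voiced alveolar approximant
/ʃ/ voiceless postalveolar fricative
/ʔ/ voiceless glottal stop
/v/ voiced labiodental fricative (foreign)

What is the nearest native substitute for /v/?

f

/f/ is closest: same manner (fricative), place distance 0 (labiodental→labiodental), voicing differs (+1); total 1. Next closest is /s/ at distance 3.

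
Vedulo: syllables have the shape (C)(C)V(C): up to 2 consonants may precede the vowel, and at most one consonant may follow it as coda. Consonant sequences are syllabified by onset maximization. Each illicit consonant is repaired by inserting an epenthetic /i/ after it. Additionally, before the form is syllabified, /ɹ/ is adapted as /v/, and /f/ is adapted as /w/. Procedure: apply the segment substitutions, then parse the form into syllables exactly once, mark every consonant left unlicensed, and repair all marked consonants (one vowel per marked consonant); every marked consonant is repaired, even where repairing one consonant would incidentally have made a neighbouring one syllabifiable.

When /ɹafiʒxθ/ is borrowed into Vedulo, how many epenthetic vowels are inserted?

After substitution the input is /vawiʒxθ/.
The unsyllabifiable consonants are /x/, /θ/; each receives one epenthetic vowel.

2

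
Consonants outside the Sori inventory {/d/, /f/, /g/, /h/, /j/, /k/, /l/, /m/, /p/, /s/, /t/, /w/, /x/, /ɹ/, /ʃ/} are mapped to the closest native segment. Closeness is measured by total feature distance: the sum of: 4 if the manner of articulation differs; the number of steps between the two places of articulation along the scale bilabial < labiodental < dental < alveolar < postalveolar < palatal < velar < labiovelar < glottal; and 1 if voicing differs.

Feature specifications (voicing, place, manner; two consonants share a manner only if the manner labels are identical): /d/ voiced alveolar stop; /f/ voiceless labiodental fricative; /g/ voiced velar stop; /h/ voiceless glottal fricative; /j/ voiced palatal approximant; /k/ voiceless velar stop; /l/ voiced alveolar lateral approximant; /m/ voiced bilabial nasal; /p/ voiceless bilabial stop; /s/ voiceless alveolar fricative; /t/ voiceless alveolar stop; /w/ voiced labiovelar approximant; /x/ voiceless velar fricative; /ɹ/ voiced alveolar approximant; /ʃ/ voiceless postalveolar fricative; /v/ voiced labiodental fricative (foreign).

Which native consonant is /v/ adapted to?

/f/ is closest: same manner (fricative), place distance 0 (labiodental→labiodental), voicing differs (+1); total 1. Next closest is /s/ at distance 3.

f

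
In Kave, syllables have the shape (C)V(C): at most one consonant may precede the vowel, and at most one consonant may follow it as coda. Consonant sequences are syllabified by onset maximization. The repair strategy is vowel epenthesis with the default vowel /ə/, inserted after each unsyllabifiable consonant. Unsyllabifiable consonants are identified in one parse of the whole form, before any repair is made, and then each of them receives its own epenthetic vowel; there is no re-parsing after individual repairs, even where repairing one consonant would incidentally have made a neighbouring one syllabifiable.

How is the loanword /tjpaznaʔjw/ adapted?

The consonants /t/, /j/, /j/, /w/ cannot be parsed into a legal (C)V(C) syllable (at most one coda consonant is licensed; onsets are limited to one consonant).
Inserting the epenthetic vowel yields /t/ → /tə/, /j/ → /jə/, /j/ → /jə/, /w/ → /wə/.

təjəpaznaʔjəwə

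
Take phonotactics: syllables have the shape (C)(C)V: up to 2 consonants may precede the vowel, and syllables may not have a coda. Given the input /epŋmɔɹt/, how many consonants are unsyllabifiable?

3

Syllabifying with onset maximization leaves /p/, /ɹ/, /t/ stranded (no codas are permitted; onsets may contain at most 2 consonants).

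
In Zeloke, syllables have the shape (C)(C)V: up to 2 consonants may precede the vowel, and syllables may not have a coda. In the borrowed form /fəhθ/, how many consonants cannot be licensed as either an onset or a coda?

The consonants /h/, /θ/ cannot be parsed into a legal (C)(C)V syllable (no codas are permitted; onsets may contain at most 2 consonants).

2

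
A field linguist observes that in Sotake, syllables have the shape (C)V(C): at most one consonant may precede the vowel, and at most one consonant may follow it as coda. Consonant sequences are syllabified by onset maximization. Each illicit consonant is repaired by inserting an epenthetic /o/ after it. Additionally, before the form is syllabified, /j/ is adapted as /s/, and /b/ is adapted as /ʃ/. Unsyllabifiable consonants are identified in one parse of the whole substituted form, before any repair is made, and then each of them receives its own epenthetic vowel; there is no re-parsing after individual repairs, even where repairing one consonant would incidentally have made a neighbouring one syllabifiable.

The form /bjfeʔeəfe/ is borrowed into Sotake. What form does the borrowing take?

ʃosofeʔeəfe

Substitution: /b/ → /ʃ/, /j/ → /s/, giving /ʃsfeʔeəfe/.
Under (C)V(C), the unsyllabifiable consonants are /ʃ/, /s/ (at most one coda consonant is licensed; onsets are limited to one consonant).
Epenthesis after each stranded consonant: /ʃ/ → /ʃo/, /s/ → /so/.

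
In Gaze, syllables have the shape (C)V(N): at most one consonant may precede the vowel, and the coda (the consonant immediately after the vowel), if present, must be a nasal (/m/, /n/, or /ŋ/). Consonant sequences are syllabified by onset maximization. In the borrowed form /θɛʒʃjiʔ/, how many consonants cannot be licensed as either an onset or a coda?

Under (C)V(N), the unsyllabifiable consonants are /ʒ/, /ʃ/, /ʔ/ (only a nasal (/m/, /n/, or /ŋ/) is licensed in coda position; onsets are limited to one consonant).

3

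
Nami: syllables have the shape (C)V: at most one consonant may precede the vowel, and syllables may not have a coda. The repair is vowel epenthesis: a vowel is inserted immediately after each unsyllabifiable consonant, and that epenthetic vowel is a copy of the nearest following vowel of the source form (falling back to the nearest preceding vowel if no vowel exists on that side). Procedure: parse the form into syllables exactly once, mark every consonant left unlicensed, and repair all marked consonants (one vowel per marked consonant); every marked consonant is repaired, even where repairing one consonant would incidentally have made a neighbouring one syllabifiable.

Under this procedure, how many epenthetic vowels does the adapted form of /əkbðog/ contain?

3

The unsyllabifiable consonants are /k/, /b/, /g/; each receives one epenthetic vowel.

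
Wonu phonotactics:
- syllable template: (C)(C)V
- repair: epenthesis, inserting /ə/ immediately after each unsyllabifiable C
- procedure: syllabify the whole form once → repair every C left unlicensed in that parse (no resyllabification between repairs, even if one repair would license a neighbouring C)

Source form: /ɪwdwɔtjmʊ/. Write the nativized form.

The consonants /w/, /t/ cannot be parsed into a legal (C)(C)V syllable (no codas are permitted; onsets may contain at most 2 consonants).
Each unlicensed consonant becomes the onset of a new syllable: /w/ → /wə/, /t/ → /tə/.

ɪwədwɔtəjmʊ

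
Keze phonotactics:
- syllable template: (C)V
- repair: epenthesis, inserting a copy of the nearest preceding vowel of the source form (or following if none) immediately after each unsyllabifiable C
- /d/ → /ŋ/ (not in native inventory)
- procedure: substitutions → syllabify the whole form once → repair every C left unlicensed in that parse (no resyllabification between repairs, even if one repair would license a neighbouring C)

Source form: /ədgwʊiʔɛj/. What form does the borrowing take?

Substitution: /d/ → /ŋ/, giving /əŋgwʊiʔɛj/.
Under (C)V, the unsyllabifiable consonants are /ŋ/, /g/, /j/ (no codas are permitted; onsets are limited to one consonant).
Each unlicensed consonant becomes the onset of a new syllable: /ŋ/ → /ŋə/, /g/ → /gə/, /j/ → /jɛ/.

əŋəgəwʊiʔɛjɛ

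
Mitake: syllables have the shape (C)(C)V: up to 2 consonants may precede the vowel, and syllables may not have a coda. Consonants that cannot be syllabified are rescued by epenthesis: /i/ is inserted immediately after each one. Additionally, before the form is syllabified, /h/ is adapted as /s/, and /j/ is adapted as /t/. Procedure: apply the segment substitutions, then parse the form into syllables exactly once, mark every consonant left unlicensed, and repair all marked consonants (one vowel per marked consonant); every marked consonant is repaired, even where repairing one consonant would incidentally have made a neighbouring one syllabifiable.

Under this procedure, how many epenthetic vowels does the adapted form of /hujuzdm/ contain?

After substitution the input is /sutuzdm/.
The unsyllabifiable consonants are /z/, /d/, /m/; each receives one epenthetic vowel.

3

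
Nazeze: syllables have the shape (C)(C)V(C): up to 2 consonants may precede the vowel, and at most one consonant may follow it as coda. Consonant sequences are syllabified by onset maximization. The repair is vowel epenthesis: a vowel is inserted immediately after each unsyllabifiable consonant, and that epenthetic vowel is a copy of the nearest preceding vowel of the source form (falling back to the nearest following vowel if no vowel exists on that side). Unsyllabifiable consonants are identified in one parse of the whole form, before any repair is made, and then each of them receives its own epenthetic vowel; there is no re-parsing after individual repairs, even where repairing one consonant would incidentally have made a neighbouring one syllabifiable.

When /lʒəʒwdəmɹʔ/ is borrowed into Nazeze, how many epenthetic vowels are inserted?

2

The unsyllabifiable consonants are /ɹ/, /ʔ/; each receives one epenthetic vowel.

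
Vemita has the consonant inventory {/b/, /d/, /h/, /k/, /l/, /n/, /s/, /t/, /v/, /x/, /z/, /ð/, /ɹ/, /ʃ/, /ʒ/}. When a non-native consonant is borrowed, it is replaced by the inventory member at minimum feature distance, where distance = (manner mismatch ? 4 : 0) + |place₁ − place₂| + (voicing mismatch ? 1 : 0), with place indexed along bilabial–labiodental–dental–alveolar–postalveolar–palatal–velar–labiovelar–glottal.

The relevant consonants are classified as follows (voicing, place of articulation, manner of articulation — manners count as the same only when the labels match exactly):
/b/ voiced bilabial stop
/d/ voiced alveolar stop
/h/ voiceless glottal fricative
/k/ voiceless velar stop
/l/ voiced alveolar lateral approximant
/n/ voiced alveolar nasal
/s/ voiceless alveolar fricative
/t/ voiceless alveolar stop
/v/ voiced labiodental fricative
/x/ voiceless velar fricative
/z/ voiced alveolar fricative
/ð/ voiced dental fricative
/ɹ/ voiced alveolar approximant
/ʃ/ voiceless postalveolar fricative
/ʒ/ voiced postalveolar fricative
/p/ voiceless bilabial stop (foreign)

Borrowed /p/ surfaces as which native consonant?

/b/ is closest: same manner (stop), place distance 0 (bilabial→bilabial), voicing differs (+1); total 1. Next closest is /t/ at distance 3.

b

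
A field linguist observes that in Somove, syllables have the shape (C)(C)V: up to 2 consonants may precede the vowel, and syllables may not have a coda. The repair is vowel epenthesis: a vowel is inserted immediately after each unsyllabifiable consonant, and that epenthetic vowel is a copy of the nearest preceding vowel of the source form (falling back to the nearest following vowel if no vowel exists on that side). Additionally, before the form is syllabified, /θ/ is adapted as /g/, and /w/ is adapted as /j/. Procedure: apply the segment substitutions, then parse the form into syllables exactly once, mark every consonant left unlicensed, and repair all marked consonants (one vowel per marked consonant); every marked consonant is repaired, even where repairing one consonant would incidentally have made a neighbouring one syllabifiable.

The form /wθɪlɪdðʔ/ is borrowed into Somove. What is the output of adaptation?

jgɪlɪdɪðɪʔɪ

Substitution: /w/ → /j/, /θ/ → /g/, giving /jgɪlɪdðʔ/.
Under (C)(C)V, the unsyllabifiable consonants are /d/, /ð/, /ʔ/ (no codas are permitted; onsets may contain at most 2 consonants).
Inserting the epenthetic vowel yields /d/ → /dɪ/, /ð/ → /ðɪ/, /ʔ/ → /ʔɪ/.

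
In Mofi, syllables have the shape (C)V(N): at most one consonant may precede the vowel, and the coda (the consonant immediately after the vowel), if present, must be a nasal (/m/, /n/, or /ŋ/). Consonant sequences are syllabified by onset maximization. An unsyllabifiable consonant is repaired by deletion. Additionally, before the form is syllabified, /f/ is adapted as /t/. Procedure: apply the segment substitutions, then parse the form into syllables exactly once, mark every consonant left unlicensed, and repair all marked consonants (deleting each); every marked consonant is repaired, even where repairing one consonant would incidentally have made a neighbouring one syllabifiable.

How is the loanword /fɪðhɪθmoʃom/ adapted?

Substitution: /f/ → /t/, giving /tɪðhɪθmoʃom/.
Under (C)V(N), the unsyllabifiable consonants are /ð/, /θ/ (only a nasal (/m/, /n/, or /ŋ/) is licensed in coda position; onsets are limited to one consonant).
Each unlicensed consonant is deleted: /ð/, /θ/.

tɪhɪmoʃom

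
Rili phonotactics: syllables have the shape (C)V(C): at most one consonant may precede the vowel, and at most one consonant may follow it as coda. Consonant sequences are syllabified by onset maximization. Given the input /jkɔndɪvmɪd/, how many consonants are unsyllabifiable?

1

Under (C)V(C), the unsyllabifiable consonants are /j/ (at most one coda consonant is licensed; onsets are limited to one consonant).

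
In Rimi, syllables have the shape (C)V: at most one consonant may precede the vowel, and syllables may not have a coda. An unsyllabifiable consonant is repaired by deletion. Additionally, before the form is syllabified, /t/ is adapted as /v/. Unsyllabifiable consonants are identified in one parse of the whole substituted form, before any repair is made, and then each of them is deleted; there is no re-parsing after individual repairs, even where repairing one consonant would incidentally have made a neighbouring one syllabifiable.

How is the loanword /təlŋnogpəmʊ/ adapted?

vənopəmʊ

Substitution: /t/ → /v/, giving /vəlŋnogpəmʊ/.
Syllabifying with onset maximization leaves /l/, /ŋ/, /g/ stranded (no codas are permitted; onsets are limited to one consonant).
Deletion applies to /l/, /ŋ/, /g/.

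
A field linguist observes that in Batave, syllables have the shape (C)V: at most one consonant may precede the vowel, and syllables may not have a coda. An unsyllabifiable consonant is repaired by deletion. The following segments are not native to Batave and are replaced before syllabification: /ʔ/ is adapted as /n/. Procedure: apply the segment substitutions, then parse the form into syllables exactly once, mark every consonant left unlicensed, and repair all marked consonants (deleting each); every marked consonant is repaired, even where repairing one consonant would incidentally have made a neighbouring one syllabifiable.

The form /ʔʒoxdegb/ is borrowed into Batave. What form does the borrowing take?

Substitution: /ʔ/ → /n/, giving /nʒoxdegb/.
Under (C)V, the unsyllabifiable consonants are /n/, /x/, /g/, /b/ (no codas are permitted; onsets are limited to one consonant).
Deleting the stranded consonants removes /n/, /x/, /g/, /b/.

ʒode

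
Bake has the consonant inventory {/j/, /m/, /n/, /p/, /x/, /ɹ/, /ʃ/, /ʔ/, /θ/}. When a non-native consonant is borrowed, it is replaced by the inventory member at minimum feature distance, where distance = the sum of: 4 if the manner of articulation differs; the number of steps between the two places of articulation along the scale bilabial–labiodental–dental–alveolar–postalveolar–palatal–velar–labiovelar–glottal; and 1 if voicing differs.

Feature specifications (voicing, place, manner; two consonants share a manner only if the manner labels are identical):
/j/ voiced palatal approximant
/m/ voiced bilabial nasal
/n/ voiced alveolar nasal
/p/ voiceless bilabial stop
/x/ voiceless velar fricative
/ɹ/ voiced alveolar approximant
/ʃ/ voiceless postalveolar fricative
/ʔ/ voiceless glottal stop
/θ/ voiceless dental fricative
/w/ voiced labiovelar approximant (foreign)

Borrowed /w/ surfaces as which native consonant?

/j/ is closest: same manner (approximant), place distance 2 (labiovelar→palatal), same voicing; total 2. Next closest is /ɹ/ at distance 4.

j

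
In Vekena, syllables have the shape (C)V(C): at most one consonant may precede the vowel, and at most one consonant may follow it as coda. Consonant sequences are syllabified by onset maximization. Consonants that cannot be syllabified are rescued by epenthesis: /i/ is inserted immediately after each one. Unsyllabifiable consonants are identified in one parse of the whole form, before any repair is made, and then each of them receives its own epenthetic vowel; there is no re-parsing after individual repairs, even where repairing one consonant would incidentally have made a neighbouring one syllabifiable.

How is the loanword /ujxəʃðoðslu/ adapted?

Syllabifying with onset maximization leaves /s/ stranded (at most one coda consonant is licensed; onsets are limited to one consonant).
Inserting the epenthetic vowel yields /s/ → /si/.

ujxəʃðoðsilu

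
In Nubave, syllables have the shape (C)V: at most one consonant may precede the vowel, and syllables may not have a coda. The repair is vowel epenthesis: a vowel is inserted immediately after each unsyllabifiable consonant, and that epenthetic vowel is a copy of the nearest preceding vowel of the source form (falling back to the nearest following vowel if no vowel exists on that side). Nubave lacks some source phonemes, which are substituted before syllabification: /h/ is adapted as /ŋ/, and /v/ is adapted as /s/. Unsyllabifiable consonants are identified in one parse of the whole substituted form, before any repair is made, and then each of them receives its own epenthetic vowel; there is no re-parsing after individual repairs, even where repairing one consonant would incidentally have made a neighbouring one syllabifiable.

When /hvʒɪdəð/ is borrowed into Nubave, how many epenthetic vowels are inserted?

After substitution the input is /ŋsʒɪdəð/.
The unsyllabifiable consonants are /ŋ/, /s/, /ð/; each receives one epenthetic vowel.

3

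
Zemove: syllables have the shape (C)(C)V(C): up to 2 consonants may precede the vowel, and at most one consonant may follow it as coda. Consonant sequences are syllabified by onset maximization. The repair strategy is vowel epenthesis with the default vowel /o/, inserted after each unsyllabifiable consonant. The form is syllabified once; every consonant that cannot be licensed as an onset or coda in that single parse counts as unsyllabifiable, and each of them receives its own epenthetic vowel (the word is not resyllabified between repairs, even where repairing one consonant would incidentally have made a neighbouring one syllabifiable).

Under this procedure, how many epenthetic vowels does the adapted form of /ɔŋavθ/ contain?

The unsyllabifiable consonants are /θ/; each receives one epenthetic vowel.

1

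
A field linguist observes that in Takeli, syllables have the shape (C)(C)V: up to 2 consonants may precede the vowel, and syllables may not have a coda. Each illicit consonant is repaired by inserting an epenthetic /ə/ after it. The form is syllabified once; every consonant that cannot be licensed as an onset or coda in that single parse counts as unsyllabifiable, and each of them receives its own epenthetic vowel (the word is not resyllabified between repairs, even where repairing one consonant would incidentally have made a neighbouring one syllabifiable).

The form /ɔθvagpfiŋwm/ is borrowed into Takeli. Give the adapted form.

The consonants /g/, /ŋ/, /w/, /m/ cannot be parsed into a legal (C)(C)V syllable (no codas are permitted; onsets may contain at most 2 consonants).
Each unlicensed consonant becomes the onset of a new syllable: /g/ → /gə/, /ŋ/ → /ŋə/, /w/ → /wə/, /m/ → /mə/.

ɔθvagəpfiŋəwəmə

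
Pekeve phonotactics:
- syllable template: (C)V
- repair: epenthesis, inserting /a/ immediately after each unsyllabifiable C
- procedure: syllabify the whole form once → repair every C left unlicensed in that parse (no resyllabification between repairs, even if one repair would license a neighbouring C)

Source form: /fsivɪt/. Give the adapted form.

fasivɪta

Under (C)V, the unsyllabifiable consonants are /f/, /t/ (no codas are permitted; onsets are limited to one consonant).
Inserting the epenthetic vowel yields /f/ → /fa/, /t/ → /ta/.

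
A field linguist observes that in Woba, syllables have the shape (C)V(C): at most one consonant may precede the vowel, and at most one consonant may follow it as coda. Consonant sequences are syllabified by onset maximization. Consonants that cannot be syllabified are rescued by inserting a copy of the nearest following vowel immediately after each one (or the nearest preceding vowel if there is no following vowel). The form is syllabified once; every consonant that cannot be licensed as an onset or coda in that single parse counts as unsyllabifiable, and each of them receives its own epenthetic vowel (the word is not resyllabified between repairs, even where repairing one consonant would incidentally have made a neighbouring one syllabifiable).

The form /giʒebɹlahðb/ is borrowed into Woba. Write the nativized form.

Syllabifying with onset maximization leaves /ɹ/, /ð/, /b/ stranded (at most one coda consonant is licensed; onsets are limited to one consonant).
Epenthesis after each stranded consonant: /ɹ/ → /ɹa/, /ð/ → /ða/, /b/ → /ba/.

giʒebɹalahðaba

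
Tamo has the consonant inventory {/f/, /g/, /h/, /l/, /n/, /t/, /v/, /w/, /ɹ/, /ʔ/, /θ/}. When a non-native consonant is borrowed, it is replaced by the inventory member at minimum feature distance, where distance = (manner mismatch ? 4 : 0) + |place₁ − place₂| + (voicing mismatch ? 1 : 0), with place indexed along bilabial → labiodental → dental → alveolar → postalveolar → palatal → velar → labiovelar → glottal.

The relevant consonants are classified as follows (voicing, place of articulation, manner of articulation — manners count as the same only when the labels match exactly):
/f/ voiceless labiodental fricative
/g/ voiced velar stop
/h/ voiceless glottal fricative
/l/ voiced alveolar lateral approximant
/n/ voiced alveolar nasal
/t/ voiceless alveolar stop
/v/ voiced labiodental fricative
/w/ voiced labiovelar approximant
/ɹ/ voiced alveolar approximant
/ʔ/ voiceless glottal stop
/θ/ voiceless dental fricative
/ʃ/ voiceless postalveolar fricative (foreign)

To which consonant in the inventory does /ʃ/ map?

θ

/θ/ is closest: same manner (fricative), place distance 2 (postalveolar→dental), same voicing; total 2. Next closest is /f/ at distance 3.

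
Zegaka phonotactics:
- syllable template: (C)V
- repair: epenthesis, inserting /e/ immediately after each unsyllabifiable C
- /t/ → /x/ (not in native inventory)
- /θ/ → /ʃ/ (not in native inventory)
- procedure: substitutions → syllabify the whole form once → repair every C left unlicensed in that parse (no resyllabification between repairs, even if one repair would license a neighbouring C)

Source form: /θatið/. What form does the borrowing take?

ʃaxiðe

Substitution: /θ/ → /ʃ/, /t/ → /x/, giving /ʃaxið/.
Under (C)V, the unsyllabifiable consonants are /ð/ (no codas are permitted; onsets are limited to one consonant).
Inserting the epenthetic vowel yields /ð/ → /ðe/.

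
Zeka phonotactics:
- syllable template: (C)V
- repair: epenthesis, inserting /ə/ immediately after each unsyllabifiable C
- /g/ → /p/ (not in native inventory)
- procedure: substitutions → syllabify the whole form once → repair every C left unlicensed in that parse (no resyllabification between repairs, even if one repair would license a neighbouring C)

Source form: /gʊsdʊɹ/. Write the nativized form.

Substitution: /g/ → /p/, giving /pʊsdʊɹ/.
Syllabifying with onset maximization leaves /s/, /ɹ/ stranded (no codas are permitted; onsets are limited to one consonant).
Epenthesis after each stranded consonant: /s/ → /sə/, /ɹ/ → /ɹə/.

pʊsədʊɹə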